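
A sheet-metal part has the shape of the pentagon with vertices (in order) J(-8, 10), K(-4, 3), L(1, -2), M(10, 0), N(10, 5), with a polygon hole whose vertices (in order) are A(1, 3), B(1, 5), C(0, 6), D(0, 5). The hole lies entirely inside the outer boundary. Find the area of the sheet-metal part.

Outer boundary:
Apply Gauss's area formula: 2A = Σ (x_i·y_{i+1} − x_{i+1}·y_i), indices taken mod 5.
J→K: (-8)(3) − (-4)(10) = 16
K→L: (-4)(-2) − (1)(3) = 5
L→M: (1)(0) − (10)(-2) = 20
M→N: (10)(5) − (10)(0) = 50
N→J: (10)(10) − (-8)(5) = 140
Σ = 231
Area = |Σ|/2 = 115.5.
Hole:
Apply the shoelace formula: 2A = Σ (x_i·y_{i+1} − x_{i+1}·y_i), indices taken mod 4.
A→B: (1)(5) − (1)(3) = 2
B→C: (1)(6) − (0)(5) = 6
C→D: (0)(5) − (0)(6) = 0
D→A: (0)(3) − (1)(5) = -5
Σ = 3
Area = |Σ|/2 = 1.5.
Net area = 115.5 − 1.5 = 114.

114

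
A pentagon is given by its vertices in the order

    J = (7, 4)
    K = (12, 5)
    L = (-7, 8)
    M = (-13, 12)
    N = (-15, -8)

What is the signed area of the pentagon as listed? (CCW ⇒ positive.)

Σ = (-13) + (131) + (20) + (284) + (-4) = 418
Signed area = Σ/2 = 209 (positive ⇒ counter-clockwise traversal).

209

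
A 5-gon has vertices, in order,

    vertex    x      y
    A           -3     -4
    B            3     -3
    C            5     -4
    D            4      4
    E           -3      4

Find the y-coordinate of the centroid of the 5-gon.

Apply the shoelace formula. First the cross-terms c_i = x_i·y_{i+1} − x_{i+1}·y_i:
  21, 3, 36, 28, 24  ⇒  2A = 112, A = 56.
Then Σ (y_i + y_{i+1})·c_i = 56, so ȳ = 56 / (6·56) = 1/6.

1/6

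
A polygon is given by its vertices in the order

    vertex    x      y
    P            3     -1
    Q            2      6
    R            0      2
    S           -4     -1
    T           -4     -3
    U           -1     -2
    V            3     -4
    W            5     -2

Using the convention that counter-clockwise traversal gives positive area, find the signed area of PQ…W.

Apply the shoelace formula: 2A = Σ (x_i·y_{i+1} − x_{i+1}·y_i), indices taken mod 8.
Cross-terms: 20, 4, 8, 8, 5, 10, 14, 1  ⇒  Σ = 70
Signed area = Σ/2 = 35 (positive ⇒ counter-clockwise traversal).

35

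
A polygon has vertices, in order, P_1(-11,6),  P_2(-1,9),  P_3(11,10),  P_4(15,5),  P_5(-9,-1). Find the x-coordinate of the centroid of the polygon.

Apply the surveyor's formula. First the cross-terms c_i = x_i·y_{i+1} − x_{i+1}·y_i:
  -93, -109, -95, 30, -65  ⇒  2A = -332, A = -166.
Then Σ (x_i + x_{i+1})·c_i = -964, so x̄ = -964 / (6·(-166)) = 241/249.

241/249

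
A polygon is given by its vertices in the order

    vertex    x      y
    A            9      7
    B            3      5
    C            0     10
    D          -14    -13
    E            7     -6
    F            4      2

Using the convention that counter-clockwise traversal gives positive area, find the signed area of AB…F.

Apply the shoelace (surveyor's) formula: 2A = Σ (x_i·y_{i+1} − x_{i+1}·y_i), indices taken mod 6.
A→B: (9)(5) − (3)(7) = 24
B→C: (3)(10) − (0)(5) = 30
C→D: (0)(-13) − (-14)(10) = 140
D→E: (-14)(-6) − (7)(-13) = 175
E→F: (7)(2) − (4)(-6) = 38
F→A: (4)(7) − (9)(2) = 10
Σ = 417
Signed area = Σ/2 = 208.5 (positive ⇒ counter-clockwise traversal).

208.5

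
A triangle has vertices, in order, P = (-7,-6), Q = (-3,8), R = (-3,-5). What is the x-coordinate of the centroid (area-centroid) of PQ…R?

-13/3

Apply the shoelace formula. First the cross-terms c_i = x_i·y_{i+1} − x_{i+1}·y_i:
  -74, 39, -17  ⇒  2A = -52, A = -26.
Then Σ (x_i + x_{i+1})·c_i = 676, so x̄ = 676 / (6·(-26)) = -13/3.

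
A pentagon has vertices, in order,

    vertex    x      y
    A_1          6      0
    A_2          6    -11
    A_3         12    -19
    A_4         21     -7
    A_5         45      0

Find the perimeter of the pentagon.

|A_1A_2| = √((0)² + (-11)²) = √121 = 11
|A_2A_3| = √((6)² + (-8)²) = √100 = 10
|A_3A_4| = √((9)² + (12)²) = √225 = 15
|A_4A_5| = √((24)² + (7)²) = √625 = 25
|A_5A_1| = √((-39)² + (0)²) = √1521 = 39
Perimeter = 11 + 10 + 15 + 25 + 39 = 100.

100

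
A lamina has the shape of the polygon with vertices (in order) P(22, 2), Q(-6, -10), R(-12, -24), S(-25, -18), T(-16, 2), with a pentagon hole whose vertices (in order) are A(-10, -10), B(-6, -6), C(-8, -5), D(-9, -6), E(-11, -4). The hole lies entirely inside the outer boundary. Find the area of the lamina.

478.5

Outer boundary:
Apply Gauss's area formula: 2A = Σ (x_i·y_{i+1} − x_{i+1}·y_i), indices taken mod 5.
Σ = (-208) + (24) + (-384) + (-338) + (-76) = -982
Area = |Σ|/2 = 491.
Hole:
Σ = (0) + (-18) + (3) + (-30) + (70) = 25
Area = |Σ|/2 = 12.5.
Net area = 491 − 12.5 = 478.5.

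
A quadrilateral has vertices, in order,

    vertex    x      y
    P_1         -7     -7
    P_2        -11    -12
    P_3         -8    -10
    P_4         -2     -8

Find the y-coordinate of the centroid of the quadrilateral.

-201/23

Apply Gauss's area formula. First the cross-terms c_i = x_i·y_{i+1} − x_{i+1}·y_i:
  7, 14, 44, -42  ⇒  2A = 23, A = 11.5.
Then Σ (y_i + y_{i+1})·c_i = -603, so ȳ = -603 / (6·11.5) = -201/23.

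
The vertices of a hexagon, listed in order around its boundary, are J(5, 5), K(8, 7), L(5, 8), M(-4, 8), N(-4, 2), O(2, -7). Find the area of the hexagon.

Apply the shoelace (surveyor's) formula: 2A = Σ (x_i·y_{i+1} − x_{i+1}·y_i), indices taken mod 6.
Σ = (-5) + (29) + (72) + (24) + (24) + (45) = 189
Area = |Σ|/2 = 94.5.

94.5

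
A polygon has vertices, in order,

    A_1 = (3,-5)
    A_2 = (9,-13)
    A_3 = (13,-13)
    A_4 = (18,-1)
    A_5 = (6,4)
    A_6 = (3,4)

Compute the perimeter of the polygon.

|A_1A_2| = √((6)² + (-8)²) = √100 = 10
|A_2A_3| = √((4)² + (0)²) = √16 = 4
|A_3A_4| = √((5)² + (12)²) = √169 = 13
|A_4A_5| = √((-12)² + (5)²) = √169 = 13
|A_5A_6| = √((-3)² + (0)²) = √9 = 3
|A_6A_1| = √((0)² + (-9)²) = √81 = 9
Perimeter = 10 + 4 + 13 + 13 + 3 + 9 = 52.

52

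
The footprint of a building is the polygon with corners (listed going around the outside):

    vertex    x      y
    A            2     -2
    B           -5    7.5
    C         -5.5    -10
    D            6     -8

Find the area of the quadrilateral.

Apply the shoelace formula: 2A = Σ (x_i·y_{i+1} − x_{i+1}·y_i), indices taken mod 4.
Σ = (5) + (91.25) + (104) + (4) = 204.25
Area = |Σ|/2 = 102.125.

102.125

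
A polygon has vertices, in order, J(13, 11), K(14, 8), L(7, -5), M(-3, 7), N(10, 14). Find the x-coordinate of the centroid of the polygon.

1050/163

Apply the shoelace formula. First the cross-terms c_i = x_i·y_{i+1} − x_{i+1}·y_i:
  -50, -126, 34, -112, -72  ⇒  2A = -326, A = -163.
Then Σ (x_i + x_{i+1})·c_i = -6300, so x̄ = -6300 / (6·(-163)) = 1050/163.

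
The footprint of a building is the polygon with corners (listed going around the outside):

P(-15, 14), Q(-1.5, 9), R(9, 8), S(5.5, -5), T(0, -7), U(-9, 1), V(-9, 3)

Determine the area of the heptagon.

248.25

P→Q: (-15)(9) − (-1.5)(14) = -114
Q→R: (-1.5)(8) − (9)(9) = -93
R→S: (9)(-5) − (5.5)(8) = -89
S→T: (5.5)(-7) − (0)(-5) = -38.5
T→U: (0)(1) − (-9)(-7) = -63
U→V: (-9)(3) − (-9)(1) = -18
V→P: (-9)(14) − (-15)(3) = -81
Σ = -496.5
Area = |Σ|/2 = 248.25.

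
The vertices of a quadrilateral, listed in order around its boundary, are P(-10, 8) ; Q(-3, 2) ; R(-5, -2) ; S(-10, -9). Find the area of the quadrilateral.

Σ = (4) + (16) + (25) + (-170) = -125
Area = |Σ|/2 = 62.5.

62.5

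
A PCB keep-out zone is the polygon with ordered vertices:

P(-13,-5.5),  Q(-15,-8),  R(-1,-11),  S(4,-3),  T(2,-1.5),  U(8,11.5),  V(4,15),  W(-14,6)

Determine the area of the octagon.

361.75

Cross-terms: 21.5, 157, 47, 0, 35, 74, 234, 155  ⇒  Σ = 723.5
Area = |Σ|/2 = 361.75.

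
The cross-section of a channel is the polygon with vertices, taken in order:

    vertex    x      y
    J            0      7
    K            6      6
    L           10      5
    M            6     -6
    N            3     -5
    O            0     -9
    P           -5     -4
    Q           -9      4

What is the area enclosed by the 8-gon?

Apply the shoelace formula: 2A = Σ (x_i·y_{i+1} − x_{i+1}·y_i), indices taken mod 8.
Cross-terms: -42, -30, -90, -12, -27, -45, -56, -63  ⇒  Σ = -365
Area = |Σ|/2 = 182.5.

182.5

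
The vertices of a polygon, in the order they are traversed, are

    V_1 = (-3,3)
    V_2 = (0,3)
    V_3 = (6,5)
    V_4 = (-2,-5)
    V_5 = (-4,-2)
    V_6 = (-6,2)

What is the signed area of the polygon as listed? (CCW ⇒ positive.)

V_1→V_2: (-3)(3) − (0)(3) = -9
V_2→V_3: (0)(5) − (6)(3) = -18
V_3→V_4: (6)(-5) − (-2)(5) = -20
V_4→V_5: (-2)(-2) − (-4)(-5) = -16
V_5→V_6: (-4)(2) − (-6)(-2) = -20
V_6→V_1: (-6)(3) − (-3)(2) = -12
Σ = -95
Signed area = Σ/2 = -47.5 (negative ⇒ clockwise traversal).

-47.5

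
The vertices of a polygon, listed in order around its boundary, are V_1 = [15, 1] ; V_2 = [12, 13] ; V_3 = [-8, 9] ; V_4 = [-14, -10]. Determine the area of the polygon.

Apply the surveyor's formula: 2A = Σ (x_i·y_{i+1} − x_{i+1}·y_i), indices taken mod 4.
Σ = (183) + (212) + (206) + (136) = 737
Area = |Σ|/2 = 368.5.

368.5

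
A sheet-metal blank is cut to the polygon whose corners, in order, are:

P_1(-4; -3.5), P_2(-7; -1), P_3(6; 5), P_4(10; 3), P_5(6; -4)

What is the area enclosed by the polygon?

Apply the surveyor's formula: 2A = Σ (x_i·y_{i+1} − x_{i+1}·y_i), indices taken mod 5.
P_1→P_2: (-4)(-1) − (-7)(-3.5) = -20.5
P_2→P_3: (-7)(5) − (6)(-1) = -29
P_3→P_4: (6)(3) − (10)(5) = -32
P_4→P_5: (10)(-4) − (6)(3) = -58
P_5→P_1: (6)(-3.5) − (-4)(-4) = -37
Σ = -176.5
Area = |Σ|/2 = 88.25.

88.25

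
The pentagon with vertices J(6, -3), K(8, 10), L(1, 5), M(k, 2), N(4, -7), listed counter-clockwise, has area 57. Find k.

2

Write out the shoelace sum; only the two edges meeting at M involve k:
2·Area = [(1·2 − k·5) + (k·(-7) − 4·2)] + 144
       = -12·k + 138 = 114
⇒ k = 2.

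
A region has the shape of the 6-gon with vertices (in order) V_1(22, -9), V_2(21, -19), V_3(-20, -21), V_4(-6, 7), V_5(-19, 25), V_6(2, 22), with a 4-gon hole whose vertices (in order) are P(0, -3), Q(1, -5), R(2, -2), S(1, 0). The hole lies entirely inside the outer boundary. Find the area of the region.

1146.5

Outer boundary:
Apply Gauss's area formula: 2A = Σ (x_i·y_{i+1} − x_{i+1}·y_i), indices taken mod 6.
Cross-terms: -229, -821, -266, -17, -468, -502  ⇒  Σ = -2303
Area = |Σ|/2 = 1151.5.
Hole:
P→Q: (0)(-5) − (1)(-3) = 3
Q→R: (1)(-2) − (2)(-5) = 8
R→S: (2)(0) − (1)(-2) = 2
S→P: (1)(-3) − (0)(0) = -3
Σ = 10
Area = |Σ|/2 = 5.
Net area = 1151.5 − 5 = 1146.5.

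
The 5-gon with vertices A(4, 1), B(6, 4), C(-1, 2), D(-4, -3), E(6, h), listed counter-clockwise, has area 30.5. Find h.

0

The doubled signed area Σ (x_i y_{i+1} − x_{i+1} y_i) is linear in h.
With h=0 it equals 61; the coefficient of h is -8 (from the two edges through E).
So -8·h + 61 = 2·30.5 = 61 ⇒ h = 0.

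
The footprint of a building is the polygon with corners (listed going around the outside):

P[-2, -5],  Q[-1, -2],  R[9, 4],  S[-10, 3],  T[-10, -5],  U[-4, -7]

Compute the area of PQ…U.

108

Apply Gauss's area formula: 2A = Σ (x_i·y_{i+1} − x_{i+1}·y_i), indices taken mod 6.
P→Q: (-2)(-2) − (-1)(-5) = -1
Q→R: (-1)(4) − (9)(-2) = 14
R→S: (9)(3) − (-10)(4) = 67
S→T: (-10)(-5) − (-10)(3) = 80
T→U: (-10)(-7) − (-4)(-5) = 50
U→P: (-4)(-5) − (-2)(-7) = 6
Σ = 216
Area = |Σ|/2 = 108.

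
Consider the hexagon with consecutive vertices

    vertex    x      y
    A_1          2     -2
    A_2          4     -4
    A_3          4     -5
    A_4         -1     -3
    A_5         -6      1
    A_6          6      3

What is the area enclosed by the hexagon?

41

Apply Gauss's area formula: 2A = Σ (x_i·y_{i+1} − x_{i+1}·y_i), indices taken mod 6.
Σ = (0) + (-4) + (-17) + (-19) + (-24) + (-18) = -82
Area = |Σ|/2 = 41.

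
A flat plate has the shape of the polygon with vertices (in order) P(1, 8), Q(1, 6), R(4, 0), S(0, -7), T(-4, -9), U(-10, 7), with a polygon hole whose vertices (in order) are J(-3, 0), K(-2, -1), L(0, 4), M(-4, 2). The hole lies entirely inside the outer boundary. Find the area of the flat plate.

135

Outer boundary:
Apply the shoelace (surveyor's) formula: 2A = Σ (x_i·y_{i+1} − x_{i+1}·y_i), indices taken mod 6.
Cross-terms: -2, -24, -28, -28, -118, -87  ⇒  Σ = -287
Area = |Σ|/2 = 143.5.
Hole:
Apply Gauss's area formula: 2A = Σ (x_i·y_{i+1} − x_{i+1}·y_i), indices taken mod 4.
Cross-terms: 3, -8, 16, 6  ⇒  Σ = 17
Area = |Σ|/2 = 8.5.
Net area = 143.5 − 8.5 = 135.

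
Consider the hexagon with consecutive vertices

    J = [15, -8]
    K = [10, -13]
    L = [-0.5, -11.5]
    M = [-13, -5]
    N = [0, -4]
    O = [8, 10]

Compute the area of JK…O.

Apply the surveyor's formula: 2A = Σ (x_i·y_{i+1} − x_{i+1}·y_i), indices taken mod 6.
Σ = (-115) + (-121.5) + (-147) + (52) + (32) + (-214) = -513.5
Area = |Σ|/2 = 256.75.

256.75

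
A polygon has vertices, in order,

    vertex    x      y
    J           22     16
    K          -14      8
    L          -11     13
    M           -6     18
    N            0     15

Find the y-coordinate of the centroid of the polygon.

1549/117

Apply the shoelace (surveyor's) formula. First the cross-terms c_i = x_i·y_{i+1} − x_{i+1}·y_i:
  400, -94, -120, -90, -330  ⇒  2A = -234, A = -117.
Then Σ (y_i + y_{i+1})·c_i = -9294, so ȳ = -9294 / (6·(-117)) = 1549/117.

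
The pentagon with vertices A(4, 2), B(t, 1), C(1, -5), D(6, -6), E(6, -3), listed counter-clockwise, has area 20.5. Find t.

4

The doubled signed area Σ (x_i y_{i+1} − x_{i+1} y_i) is linear in t.
With t=0 it equals 69; the coefficient of t is -7 (from the two edges through B).
So -7·t + 69 = 2·20.5 = 41 ⇒ t = 4.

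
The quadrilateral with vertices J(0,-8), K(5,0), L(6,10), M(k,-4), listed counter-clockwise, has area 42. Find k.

The doubled signed area Σ (x_i y_{i+1} − x_{i+1} y_i) is linear in k.
With k=0 it equals 66; the coefficient of k is -18 (from the two edges through M).
So -18·k + 66 = 2·42 = 84 ⇒ k = -1.

-1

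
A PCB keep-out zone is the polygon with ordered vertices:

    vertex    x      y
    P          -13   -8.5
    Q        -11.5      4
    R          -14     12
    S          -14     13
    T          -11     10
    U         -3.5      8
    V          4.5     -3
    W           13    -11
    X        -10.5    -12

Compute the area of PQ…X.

Σ = (-149.75) + (-82) + (-14) + (3) + (-53) + (-25.5) + (-10.5) + (-271.5) + (-66.75) = -670
Area = |Σ|/2 = 335.

335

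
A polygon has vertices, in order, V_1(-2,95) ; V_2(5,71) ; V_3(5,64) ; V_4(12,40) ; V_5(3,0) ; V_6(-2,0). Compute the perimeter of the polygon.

|V_1V_2| = √((7)² + (-24)²) = √625 = 25
|V_2V_3| = √((0)² + (-7)²) = √49 = 7
|V_3V_4| = √((7)² + (-24)²) = √625 = 25
|V_4V_5| = √((-9)² + (-40)²) = √1681 = 41
|V_5V_6| = √((-5)² + (0)²) = √25 = 5
|V_6V_1| = √((0)² + (95)²) = √9025 = 95
Perimeter = 25 + 7 + 25 + 41 + 5 + 95 = 198.

198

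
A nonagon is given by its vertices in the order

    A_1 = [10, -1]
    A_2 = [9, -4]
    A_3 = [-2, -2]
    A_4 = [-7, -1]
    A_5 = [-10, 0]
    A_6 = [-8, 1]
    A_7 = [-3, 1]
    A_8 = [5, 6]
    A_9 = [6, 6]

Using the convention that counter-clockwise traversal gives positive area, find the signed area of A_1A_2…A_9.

-94.5

Apply the shoelace (surveyor's) formula: 2A = Σ (x_i·y_{i+1} − x_{i+1}·y_i), indices taken mod 9.
Σ = (-31) + (-26) + (-12) + (-10) + (-10) + (-5) + (-23) + (-6) + (-66) = -189
Signed area = Σ/2 = -94.5 (negative ⇒ clockwise traversal).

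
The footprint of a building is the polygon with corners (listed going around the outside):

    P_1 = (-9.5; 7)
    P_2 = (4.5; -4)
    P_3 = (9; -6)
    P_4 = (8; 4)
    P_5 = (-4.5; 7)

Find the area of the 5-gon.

104.25

Apply the shoelace (surveyor's) formula: 2A = Σ (x_i·y_{i+1} − x_{i+1}·y_i), indices taken mod 5.
Σ = (6.5) + (9) + (84) + (74) + (35) = 208.5
Area = |Σ|/2 = 104.25.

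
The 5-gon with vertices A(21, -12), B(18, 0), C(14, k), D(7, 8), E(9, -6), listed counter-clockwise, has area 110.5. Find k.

-1

The doubled signed area Σ (x_i y_{i+1} − x_{i+1} y_i) is linear in k.
With k=0 it equals 232; the coefficient of k is 11 (from the two edges through C).
So 11·k + 232 = 2·110.5 = 221 ⇒ k = -1.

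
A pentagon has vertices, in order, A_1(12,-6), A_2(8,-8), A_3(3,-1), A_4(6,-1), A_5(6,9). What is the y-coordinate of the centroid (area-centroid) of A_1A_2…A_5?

Apply the shoelace (surveyor's) formula. First the cross-terms c_i = x_i·y_{i+1} − x_{i+1}·y_i:
  -48, 16, 3, 60, -144  ⇒  2A = -113, A = -56.5.
Then Σ (y_i + y_{i+1})·c_i = 570, so ȳ = 570 / (6·(-56.5)) = -190/113.

-190/113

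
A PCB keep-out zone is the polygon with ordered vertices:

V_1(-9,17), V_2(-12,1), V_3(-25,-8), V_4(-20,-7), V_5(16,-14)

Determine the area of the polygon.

Apply Gauss's area formula: 2A = Σ (x_i·y_{i+1} − x_{i+1}·y_i), indices taken mod 5.
Σ = (195) + (121) + (15) + (392) + (146) = 869
Area = |Σ|/2 = 434.5.

434.5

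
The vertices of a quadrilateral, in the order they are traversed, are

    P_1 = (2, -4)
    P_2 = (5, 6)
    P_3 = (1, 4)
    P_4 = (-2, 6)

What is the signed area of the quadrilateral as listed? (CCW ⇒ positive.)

Apply the shoelace (surveyor's) formula: 2A = Σ (x_i·y_{i+1} − x_{i+1}·y_i), indices taken mod 4.
Σ = (32) + (14) + (14) + (-4) = 56
Signed area = Σ/2 = 28 (positive ⇒ counter-clockwise traversal).

28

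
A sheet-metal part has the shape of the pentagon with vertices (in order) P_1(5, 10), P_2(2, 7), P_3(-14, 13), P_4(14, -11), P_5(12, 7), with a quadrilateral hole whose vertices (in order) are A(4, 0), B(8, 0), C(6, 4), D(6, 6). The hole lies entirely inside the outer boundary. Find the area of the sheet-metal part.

Outer boundary:
P_1→P_2: (5)(7) − (2)(10) = 15
P_2→P_3: (2)(13) − (-14)(7) = 124
P_3→P_4: (-14)(-11) − (14)(13) = -28
P_4→P_5: (14)(7) − (12)(-11) = 230
P_5→P_1: (12)(10) − (5)(7) = 85
Σ = 426
Area = |Σ|/2 = 213.
Hole:
Apply Gauss's area formula: 2A = Σ (x_i·y_{i+1} − x_{i+1}·y_i), indices taken mod 4.
Cross-terms: 0, 32, 12, -24  ⇒  Σ = 20
Area = |Σ|/2 = 10.
Net area = 213 − 10 = 203.

203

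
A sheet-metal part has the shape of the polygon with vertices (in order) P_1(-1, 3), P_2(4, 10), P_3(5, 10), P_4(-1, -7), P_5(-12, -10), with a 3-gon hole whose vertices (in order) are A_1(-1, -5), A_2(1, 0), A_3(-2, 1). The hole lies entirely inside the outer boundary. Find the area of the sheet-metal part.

Outer boundary:
Apply the shoelace (surveyor's) formula: 2A = Σ (x_i·y_{i+1} − x_{i+1}·y_i), indices taken mod 5.
P_1→P_2: (-1)(10) − (4)(3) = -22
P_2→P_3: (4)(10) − (5)(10) = -10
P_3→P_4: (5)(-7) − (-1)(10) = -25
P_4→P_5: (-1)(-10) − (-12)(-7) = -74
P_5→P_1: (-12)(3) − (-1)(-10) = -46
Σ = -177
Area = |Σ|/2 = 88.5.
Hole:
Σ = (5) + (1) + (11) = 17
Area = |Σ|/2 = 8.5.
Net area = 88.5 − 8.5 = 80.

80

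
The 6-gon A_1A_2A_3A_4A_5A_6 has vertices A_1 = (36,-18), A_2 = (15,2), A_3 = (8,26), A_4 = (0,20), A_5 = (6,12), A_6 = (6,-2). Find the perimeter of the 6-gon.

|A_1A_2| = √((-21)² + (20)²) = √841 = 29
|A_2A_3| = √((-7)² + (24)²) = √625 = 25
|A_3A_4| = √((-8)² + (-6)²) = √100 = 10
|A_4A_5| = √((6)² + (-8)²) = √100 = 10
|A_5A_6| = √((0)² + (-14)²) = √196 = 14
|A_6A_1| = √((30)² + (-16)²) = √1156 = 34
Perimeter = 29 + 25 + 10 + 10 + 14 + 34 = 122.

122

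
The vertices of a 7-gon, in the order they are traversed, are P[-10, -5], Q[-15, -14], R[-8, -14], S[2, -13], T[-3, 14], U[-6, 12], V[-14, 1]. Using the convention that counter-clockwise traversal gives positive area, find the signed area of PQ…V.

Apply the surveyor's formula: 2A = Σ (x_i·y_{i+1} − x_{i+1}·y_i), indices taken mod 7.
Cross-terms: 65, 98, 132, -11, 48, 162, 80  ⇒  Σ = 574
Signed area = Σ/2 = 287 (positive ⇒ counter-clockwise traversal).

287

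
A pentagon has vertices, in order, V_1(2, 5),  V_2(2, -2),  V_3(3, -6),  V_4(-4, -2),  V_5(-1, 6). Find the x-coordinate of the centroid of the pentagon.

Apply the shoelace (surveyor's) formula. First the cross-terms c_i = x_i·y_{i+1} − x_{i+1}·y_i:
  -14, -6, -30, -26, -17  ⇒  2A = -93, A = -46.5.
Then Σ (x_i + x_{i+1})·c_i = 57, so x̄ = 57 / (6·(-46.5)) = -19/93.

-19/93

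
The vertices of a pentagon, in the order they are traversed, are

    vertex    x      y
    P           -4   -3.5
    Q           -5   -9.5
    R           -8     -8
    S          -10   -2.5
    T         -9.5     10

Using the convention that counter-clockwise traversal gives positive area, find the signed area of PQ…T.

-63

Σ = (20.5) + (-36) + (-60) + (-123.75) + (73.25) = -126
Signed area = Σ/2 = -63 (negative ⇒ clockwise traversal).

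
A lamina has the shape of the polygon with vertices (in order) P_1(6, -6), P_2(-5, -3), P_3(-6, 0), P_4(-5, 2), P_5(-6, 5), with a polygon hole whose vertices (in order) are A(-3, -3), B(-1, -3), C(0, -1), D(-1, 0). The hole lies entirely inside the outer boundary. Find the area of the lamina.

38

Outer boundary:
Σ = (-48) + (-18) + (-12) + (-13) + (6) = -85
Area = |Σ|/2 = 42.5.
Hole:
Σ = (6) + (1) + (-1) + (3) = 9
Area = |Σ|/2 = 4.5.
Net area = 42.5 − 4.5 = 38.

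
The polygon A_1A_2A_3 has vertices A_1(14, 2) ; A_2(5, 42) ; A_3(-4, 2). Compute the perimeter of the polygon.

|A_1A_2| = √((-9)² + (40)²) = √1681 = 41
|A_2A_3| = √((-9)² + (-40)²) = √1681 = 41
|A_3A_1| = √((18)² + (0)²) = √324 = 18
Perimeter = 41 + 41 + 18 = 100.

100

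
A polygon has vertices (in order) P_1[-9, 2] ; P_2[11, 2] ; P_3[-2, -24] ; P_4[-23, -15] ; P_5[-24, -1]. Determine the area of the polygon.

Σ = (-40) + (-260) + (-522) + (-337) + (-57) = -1216
Area = |Σ|/2 = 608.

608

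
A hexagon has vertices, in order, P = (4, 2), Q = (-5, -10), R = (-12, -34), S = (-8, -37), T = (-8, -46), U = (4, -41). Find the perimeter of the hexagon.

|PQ| = √((-9)² + (-12)²) = √225 = 15
|QR| = √((-7)² + (-24)²) = √625 = 25
|RS| = √((4)² + (-3)²) = √25 = 5
|ST| = √((0)² + (-9)²) = √81 = 9
|TU| = √((12)² + (5)²) = √169 = 13
|UP| = √((0)² + (43)²) = √1849 = 43
Perimeter = 15 + 25 + 5 + 9 + 13 + 43 = 110.

110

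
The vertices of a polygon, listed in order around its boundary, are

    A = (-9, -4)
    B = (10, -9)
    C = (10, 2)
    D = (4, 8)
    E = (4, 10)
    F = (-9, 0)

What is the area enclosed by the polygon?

Apply the shoelace (surveyor's) formula: 2A = Σ (x_i·y_{i+1} − x_{i+1}·y_i), indices taken mod 6.
Σ = (121) + (110) + (72) + (8) + (90) + (36) = 437
Area = |Σ|/2 = 218.5.

218.5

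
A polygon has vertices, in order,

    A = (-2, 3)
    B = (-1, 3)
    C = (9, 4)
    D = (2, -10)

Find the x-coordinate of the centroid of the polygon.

Apply the shoelace (surveyor's) formula. First the cross-terms c_i = x_i·y_{i+1} − x_{i+1}·y_i:
  -3, -31, -98, -14  ⇒  2A = -146, A = -73.
Then Σ (x_i + x_{i+1})·c_i = -1317, so x̄ = -1317 / (6·(-73)) = 439/146.

439/146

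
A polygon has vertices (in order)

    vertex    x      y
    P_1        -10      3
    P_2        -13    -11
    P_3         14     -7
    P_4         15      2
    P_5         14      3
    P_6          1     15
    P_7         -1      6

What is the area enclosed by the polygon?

Σ = (149) + (245) + (133) + (17) + (207) + (21) + (57) = 829
Area = |Σ|/2 = 414.5.

414.5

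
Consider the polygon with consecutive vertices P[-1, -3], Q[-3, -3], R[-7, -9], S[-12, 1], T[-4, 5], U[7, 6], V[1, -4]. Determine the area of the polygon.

Apply the shoelace (surveyor's) formula: 2A = Σ (x_i·y_{i+1} − x_{i+1}·y_i), indices taken mod 7.
Σ = (-6) + (6) + (-115) + (-56) + (-59) + (-34) + (-7) = -271
Area = |Σ|/2 = 135.5.

135.5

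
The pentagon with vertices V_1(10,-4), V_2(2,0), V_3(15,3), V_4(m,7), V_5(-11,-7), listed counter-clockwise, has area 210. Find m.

The doubled signed area Σ (x_i y_{i+1} − x_{i+1} y_i) is linear in m.
With m=0 it equals 310; the coefficient of m is -10 (from the two edges through V_4).
So -10·m + 310 = 2·210 = 420 ⇒ m = -11.

-11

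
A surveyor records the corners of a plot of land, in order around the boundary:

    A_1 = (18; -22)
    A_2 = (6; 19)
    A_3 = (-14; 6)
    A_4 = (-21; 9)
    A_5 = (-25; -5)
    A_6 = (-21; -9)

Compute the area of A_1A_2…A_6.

925

Σ = (474) + (302) + (0) + (330) + (120) + (624) = 1850
Area = |Σ|/2 = 925.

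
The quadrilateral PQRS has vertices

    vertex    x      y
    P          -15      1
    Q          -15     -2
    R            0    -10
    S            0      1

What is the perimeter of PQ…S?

46

|PQ| = √((0)² + (-3)²) = √9 = 3
|QR| = √((15)² + (-8)²) = √289 = 17
|RS| = √((0)² + (11)²) = √121 = 11
|SP| = √((-15)² + (0)²) = √225 = 15
Perimeter = 3 + 17 + 11 + 15 = 46.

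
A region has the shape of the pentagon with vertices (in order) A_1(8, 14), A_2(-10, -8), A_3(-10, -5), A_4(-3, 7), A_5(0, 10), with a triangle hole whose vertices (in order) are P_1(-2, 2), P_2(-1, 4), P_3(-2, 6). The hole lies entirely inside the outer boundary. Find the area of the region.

Outer boundary:
Σ = (76) + (-30) + (-85) + (-30) + (-80) = -149
Area = |Σ|/2 = 74.5.
Hole:
Apply Gauss's area formula: 2A = Σ (x_i·y_{i+1} − x_{i+1}·y_i), indices taken mod 3.
Cross-terms: -6, 2, 8  ⇒  Σ = 4
Area = |Σ|/2 = 2.
Net area = 74.5 − 2 = 72.5.

72.5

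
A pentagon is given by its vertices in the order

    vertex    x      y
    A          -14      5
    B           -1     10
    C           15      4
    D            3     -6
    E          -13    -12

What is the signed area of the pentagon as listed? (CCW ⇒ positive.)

Cross-terms: -135, -154, -102, -114, -233  ⇒  Σ = -738
Signed area = Σ/2 = -369 (negative ⇒ clockwise traversal).

-369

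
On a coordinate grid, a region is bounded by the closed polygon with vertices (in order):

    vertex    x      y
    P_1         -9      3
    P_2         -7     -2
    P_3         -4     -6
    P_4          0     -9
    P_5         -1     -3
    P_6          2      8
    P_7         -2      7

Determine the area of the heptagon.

92.5

Σ = (39) + (34) + (36) + (-9) + (-2) + (30) + (57) = 185
Area = |Σ|/2 = 92.5.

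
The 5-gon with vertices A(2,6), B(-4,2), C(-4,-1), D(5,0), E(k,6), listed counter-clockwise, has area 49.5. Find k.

Write out the shoelace sum; only the two edges meeting at E involve k:
2·Area = [(5·6 − k·0) + (k·6 − 2·6)] + 45
       = 6·k + 63 = 99
⇒ k = 6.

6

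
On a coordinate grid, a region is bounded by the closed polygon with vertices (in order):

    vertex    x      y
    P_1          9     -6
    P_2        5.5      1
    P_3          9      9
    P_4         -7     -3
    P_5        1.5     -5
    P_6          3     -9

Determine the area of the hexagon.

Apply the shoelace formula: 2A = Σ (x_i·y_{i+1} − x_{i+1}·y_i), indices taken mod 6.
Cross-terms: 42, 40.5, 36, 39.5, 1.5, 63  ⇒  Σ = 222.5
Area = |Σ|/2 = 111.25.

111.25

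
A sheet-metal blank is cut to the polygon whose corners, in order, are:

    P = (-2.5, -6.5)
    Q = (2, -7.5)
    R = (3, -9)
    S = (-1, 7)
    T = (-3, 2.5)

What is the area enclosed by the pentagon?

46.25

Apply Gauss's area formula: 2A = Σ (x_i·y_{i+1} − x_{i+1}·y_i), indices taken mod 5.
P→Q: (-2.5)(-7.5) − (2)(-6.5) = 31.75
Q→R: (2)(-9) − (3)(-7.5) = 4.5
R→S: (3)(7) − (-1)(-9) = 12
S→T: (-1)(2.5) − (-3)(7) = 18.5
T→P: (-3)(-6.5) − (-2.5)(2.5) = 25.75
Σ = 92.5
Area = |Σ|/2 = 46.25.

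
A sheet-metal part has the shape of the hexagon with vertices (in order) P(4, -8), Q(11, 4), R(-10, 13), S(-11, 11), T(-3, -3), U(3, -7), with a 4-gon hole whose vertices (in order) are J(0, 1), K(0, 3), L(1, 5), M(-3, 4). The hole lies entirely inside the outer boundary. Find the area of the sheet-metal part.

203.5

Outer boundary:
Apply the shoelace formula: 2A = Σ (x_i·y_{i+1} − x_{i+1}·y_i), indices taken mod 6.
Σ = (104) + (183) + (33) + (66) + (30) + (4) = 420
Area = |Σ|/2 = 210.
Hole:
Σ = (0) + (-3) + (19) + (-3) = 13
Area = |Σ|/2 = 6.5.
Net area = 210 − 6.5 = 203.5.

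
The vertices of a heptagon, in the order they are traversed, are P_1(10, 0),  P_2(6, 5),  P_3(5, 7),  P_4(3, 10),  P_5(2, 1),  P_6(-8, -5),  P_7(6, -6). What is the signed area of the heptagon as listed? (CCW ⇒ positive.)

107.5

Apply the surveyor's formula: 2A = Σ (x_i·y_{i+1} − x_{i+1}·y_i), indices taken mod 7.
Σ = (50) + (17) + (29) + (-17) + (-2) + (78) + (60) = 215
Signed area = Σ/2 = 107.5 (positive ⇒ counter-clockwise traversal).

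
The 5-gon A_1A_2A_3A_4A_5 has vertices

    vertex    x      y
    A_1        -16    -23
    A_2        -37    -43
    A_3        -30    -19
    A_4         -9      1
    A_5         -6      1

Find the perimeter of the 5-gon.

|A_1A_2| = √((-21)² + (-20)²) = √841 = 29
|A_2A_3| = √((7)² + (24)²) = √625 = 25
|A_3A_4| = √((21)² + (20)²) = √841 = 29
|A_4A_5| = √((3)² + (0)²) = √9 = 3
|A_5A_1| = √((-10)² + (-24)²) = √676 = 26
Perimeter = 29 + 25 + 29 + 3 + 26 = 112.

112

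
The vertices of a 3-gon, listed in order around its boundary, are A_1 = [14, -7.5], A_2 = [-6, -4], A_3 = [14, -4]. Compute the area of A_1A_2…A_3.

35

Cross-terms: -101, 80, -49  ⇒  Σ = -70
Area = |Σ|/2 = 35.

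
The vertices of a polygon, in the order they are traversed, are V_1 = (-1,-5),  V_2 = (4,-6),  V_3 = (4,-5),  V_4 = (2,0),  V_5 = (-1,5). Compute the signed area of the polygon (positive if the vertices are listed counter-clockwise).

Σ = (26) + (4) + (10) + (10) + (10) = 60
Signed area = Σ/2 = 30 (positive ⇒ counter-clockwise traversal).

30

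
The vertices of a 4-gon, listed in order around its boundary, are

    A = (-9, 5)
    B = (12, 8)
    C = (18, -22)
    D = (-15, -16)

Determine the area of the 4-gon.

688.5

A→B: (-9)(8) − (12)(5) = -132
B→C: (12)(-22) − (18)(8) = -408
C→D: (18)(-16) − (-15)(-22) = -618
D→A: (-15)(5) − (-9)(-16) = -219
Σ = -1377
Area = |Σ|/2 = 688.5.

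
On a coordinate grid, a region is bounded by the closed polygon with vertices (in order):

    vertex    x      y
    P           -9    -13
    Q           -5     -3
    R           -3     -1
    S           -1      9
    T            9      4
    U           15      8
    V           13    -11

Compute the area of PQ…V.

340

Σ = (-38) + (-4) + (-28) + (-85) + (12) + (-269) + (-268) = -680
Area = |Σ|/2 = 340.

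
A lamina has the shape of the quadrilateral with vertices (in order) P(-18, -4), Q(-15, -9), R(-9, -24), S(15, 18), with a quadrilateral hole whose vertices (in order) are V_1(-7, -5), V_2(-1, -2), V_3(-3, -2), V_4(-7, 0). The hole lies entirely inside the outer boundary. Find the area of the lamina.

408.5

Outer boundary:
P→Q: (-18)(-9) − (-15)(-4) = 102
Q→R: (-15)(-24) − (-9)(-9) = 279
R→S: (-9)(18) − (15)(-24) = 198
S→P: (15)(-4) − (-18)(18) = 264
Σ = 843
Area = |Σ|/2 = 421.5.
Hole:
Cross-terms: 9, -4, -14, 35  ⇒  Σ = 26
Area = |Σ|/2 = 13.
Net area = 421.5 − 13 = 408.5.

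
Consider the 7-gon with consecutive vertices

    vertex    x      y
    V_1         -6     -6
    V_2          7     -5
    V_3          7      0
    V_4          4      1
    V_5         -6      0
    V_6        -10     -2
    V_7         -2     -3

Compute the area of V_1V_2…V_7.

76

Apply the surveyor's formula: 2A = Σ (x_i·y_{i+1} − x_{i+1}·y_i), indices taken mod 7.
Σ = (72) + (35) + (7) + (6) + (12) + (26) + (-6) = 152
Area = |Σ|/2 = 76.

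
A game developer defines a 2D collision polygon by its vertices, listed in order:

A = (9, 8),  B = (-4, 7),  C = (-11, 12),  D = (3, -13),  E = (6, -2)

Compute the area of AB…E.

Apply the shoelace formula: 2A = Σ (x_i·y_{i+1} − x_{i+1}·y_i), indices taken mod 5.
Σ = (95) + (29) + (107) + (72) + (66) = 369
Area = |Σ|/2 = 184.5.

184.5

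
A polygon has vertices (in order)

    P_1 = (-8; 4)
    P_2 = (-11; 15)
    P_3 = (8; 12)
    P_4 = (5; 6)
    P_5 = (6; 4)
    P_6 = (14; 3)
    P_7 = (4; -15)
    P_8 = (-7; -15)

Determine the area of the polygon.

464.5

Cross-terms: -76, -252, -12, -16, -38, -222, -165, -148  ⇒  Σ = -929
Area = |Σ|/2 = 464.5.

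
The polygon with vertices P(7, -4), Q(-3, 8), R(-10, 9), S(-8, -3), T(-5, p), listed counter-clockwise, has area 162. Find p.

Write out the shoelace sum; only the two edges meeting at T involve p:
2·Area = [((-8)·p − (-5)·(-3)) + ((-5)·(-4) − 7·p)] + 199
       = -15·p + 204 = 324
⇒ p = -8.

-8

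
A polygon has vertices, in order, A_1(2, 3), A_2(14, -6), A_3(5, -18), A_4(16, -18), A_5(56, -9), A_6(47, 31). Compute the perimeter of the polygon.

176

|A_1A_2| = √((12)² + (-9)²) = √225 = 15
|A_2A_3| = √((-9)² + (-12)²) = √225 = 15
|A_3A_4| = √((11)² + (0)²) = √121 = 11
|A_4A_5| = √((40)² + (9)²) = √1681 = 41
|A_5A_6| = √((-9)² + (40)²) = √1681 = 41
|A_6A_1| = √((-45)² + (-28)²) = √2809 = 53
Perimeter = 15 + 15 + 11 + 41 + 41 + 53 = 176.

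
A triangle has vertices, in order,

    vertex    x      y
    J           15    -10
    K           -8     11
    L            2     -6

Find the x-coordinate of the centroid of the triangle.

Apply the surveyor's formula. First the cross-terms c_i = x_i·y_{i+1} − x_{i+1}·y_i:
  85, 26, 70  ⇒  2A = 181, A = 90.5.
Then Σ (x_i + x_{i+1})·c_i = 1629, so x̄ = 1629 / (6·90.5) = 3.

3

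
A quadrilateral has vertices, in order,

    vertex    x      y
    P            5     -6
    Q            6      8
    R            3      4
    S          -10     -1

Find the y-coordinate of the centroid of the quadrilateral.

Apply the shoelace (surveyor's) formula. First the cross-terms c_i = x_i·y_{i+1} − x_{i+1}·y_i:
  76, 0, 37, 65  ⇒  2A = 178, A = 89.
Then Σ (y_i + y_{i+1})·c_i = -192, so ȳ = -192 / (6·89) = -32/89.

-32/89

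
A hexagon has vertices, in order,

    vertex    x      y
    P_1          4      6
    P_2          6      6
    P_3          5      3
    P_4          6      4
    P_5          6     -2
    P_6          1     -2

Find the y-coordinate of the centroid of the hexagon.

Apply the shoelace formula. First the cross-terms c_i = x_i·y_{i+1} − x_{i+1}·y_i:
  -12, -12, 2, -36, -10, 14  ⇒  2A = -54, A = -27.
Then Σ (y_i + y_{i+1})·c_i = -214, so ȳ = -214 / (6·(-27)) = 107/81.

107/81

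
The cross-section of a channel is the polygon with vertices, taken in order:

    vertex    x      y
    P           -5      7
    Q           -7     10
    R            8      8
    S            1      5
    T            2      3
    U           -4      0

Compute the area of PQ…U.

Apply Gauss's area formula: 2A = Σ (x_i·y_{i+1} − x_{i+1}·y_i), indices taken mod 6.
Cross-terms: -1, -136, 32, -7, 12, -28  ⇒  Σ = -128
Area = |Σ|/2 = 64.

64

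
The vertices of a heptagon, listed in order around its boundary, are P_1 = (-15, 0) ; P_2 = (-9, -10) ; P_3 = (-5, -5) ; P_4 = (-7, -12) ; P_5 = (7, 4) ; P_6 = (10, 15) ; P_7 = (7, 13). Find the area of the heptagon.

Apply the surveyor's formula: 2A = Σ (x_i·y_{i+1} − x_{i+1}·y_i), indices taken mod 7.
Σ = (150) + (-5) + (25) + (56) + (65) + (25) + (195) = 511
Area = |Σ|/2 = 255.5.

255.5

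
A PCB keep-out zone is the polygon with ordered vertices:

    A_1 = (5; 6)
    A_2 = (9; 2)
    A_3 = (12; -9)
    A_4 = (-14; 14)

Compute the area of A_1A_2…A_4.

130.5

Cross-terms: -44, -105, 42, -154  ⇒  Σ = -261
Area = |Σ|/2 = 130.5.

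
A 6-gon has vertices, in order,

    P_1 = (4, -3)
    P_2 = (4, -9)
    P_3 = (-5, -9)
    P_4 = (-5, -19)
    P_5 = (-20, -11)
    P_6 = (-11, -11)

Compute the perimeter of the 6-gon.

|P_1P_2| = √((0)² + (-6)²) = √36 = 6
|P_2P_3| = √((-9)² + (0)²) = √81 = 9
|P_3P_4| = √((0)² + (-10)²) = √100 = 10
|P_4P_5| = √((-15)² + (8)²) = √289 = 17
|P_5P_6| = √((9)² + (0)²) = √81 = 9
|P_6P_1| = √((15)² + (8)²) = √289 = 17
Perimeter = 6 + 9 + 10 + 17 + 9 + 17 = 68.

68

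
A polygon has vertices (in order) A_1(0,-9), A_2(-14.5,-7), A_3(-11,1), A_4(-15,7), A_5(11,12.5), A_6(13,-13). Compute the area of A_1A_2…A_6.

Apply Gauss's area formula: 2A = Σ (x_i·y_{i+1} − x_{i+1}·y_i), indices taken mod 6.
Σ = (-130.5) + (-91.5) + (-62) + (-264.5) + (-305.5) + (-117) = -971
Area = |Σ|/2 = 485.5.

485.5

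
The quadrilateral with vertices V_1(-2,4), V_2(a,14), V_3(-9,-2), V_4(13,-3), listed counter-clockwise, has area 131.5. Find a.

-11

Write out the shoelace sum; only the two edges meeting at V_2 involve a:
2·Area = [((-2)·14 − a·4) + (a·(-2) − (-9)·14)] + 99
       = -6·a + 197 = 263
⇒ a = -11.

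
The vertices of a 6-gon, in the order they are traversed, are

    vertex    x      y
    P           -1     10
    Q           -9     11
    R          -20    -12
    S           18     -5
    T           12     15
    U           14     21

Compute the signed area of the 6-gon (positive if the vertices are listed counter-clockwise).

628

Apply the shoelace (surveyor's) formula: 2A = Σ (x_i·y_{i+1} − x_{i+1}·y_i), indices taken mod 6.
Σ = (79) + (328) + (316) + (330) + (42) + (161) = 1256
Signed area = Σ/2 = 628 (positive ⇒ counter-clockwise traversal).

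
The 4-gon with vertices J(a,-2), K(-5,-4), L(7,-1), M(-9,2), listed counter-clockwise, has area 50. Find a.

Write out the shoelace sum; only the two edges meeting at J involve a:
2·Area = [((-9)·(-2) − a·2) + (a·(-4) − (-5)·(-2))] + 38
       = -6·a + 46 = 100
⇒ a = -9.

-9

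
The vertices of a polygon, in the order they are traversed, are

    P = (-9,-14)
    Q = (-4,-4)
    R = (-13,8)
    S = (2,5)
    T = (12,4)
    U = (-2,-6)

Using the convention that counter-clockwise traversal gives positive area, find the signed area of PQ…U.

Apply Gauss's area formula: 2A = Σ (x_i·y_{i+1} − x_{i+1}·y_i), indices taken mod 6.
P→Q: (-9)(-4) − (-4)(-14) = -20
Q→R: (-4)(8) − (-13)(-4) = -84
R→S: (-13)(5) − (2)(8) = -81
S→T: (2)(4) − (12)(5) = -52
T→U: (12)(-6) − (-2)(4) = -64
U→P: (-2)(-14) − (-9)(-6) = -26
Σ = -327
Signed area = Σ/2 = -163.5 (negative ⇒ clockwise traversal).

-163.5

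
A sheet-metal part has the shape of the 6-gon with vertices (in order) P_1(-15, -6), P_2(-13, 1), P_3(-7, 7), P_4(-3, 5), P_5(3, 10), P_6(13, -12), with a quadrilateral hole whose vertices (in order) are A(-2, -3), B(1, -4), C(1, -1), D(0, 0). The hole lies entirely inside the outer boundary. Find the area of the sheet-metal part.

323

Outer boundary:
Apply Gauss's area formula: 2A = Σ (x_i·y_{i+1} − x_{i+1}·y_i), indices taken mod 6.
Cross-terms: -93, -84, -14, -45, -166, -258  ⇒  Σ = -660
Area = |Σ|/2 = 330.
Hole:
Apply the shoelace formula: 2A = Σ (x_i·y_{i+1} − x_{i+1}·y_i), indices taken mod 4.
Σ = (11) + (3) + (0) + (0) = 14
Area = |Σ|/2 = 7.
Net area = 330 − 7 = 323.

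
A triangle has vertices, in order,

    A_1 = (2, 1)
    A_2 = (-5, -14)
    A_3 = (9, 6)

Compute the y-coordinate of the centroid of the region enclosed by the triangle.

-7/3

Apply the surveyor's formula. First the cross-terms c_i = x_i·y_{i+1} − x_{i+1}·y_i:
  -23, 96, -3  ⇒  2A = 70, A = 35.
Then Σ (y_i + y_{i+1})·c_i = -490, so ȳ = -490 / (6·35) = -7/3.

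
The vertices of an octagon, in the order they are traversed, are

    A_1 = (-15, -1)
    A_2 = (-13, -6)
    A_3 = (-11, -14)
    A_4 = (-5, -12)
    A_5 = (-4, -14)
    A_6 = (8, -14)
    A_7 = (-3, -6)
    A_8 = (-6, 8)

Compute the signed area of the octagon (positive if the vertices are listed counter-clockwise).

Apply the surveyor's formula: 2A = Σ (x_i·y_{i+1} − x_{i+1}·y_i), indices taken mod 8.
Σ = (77) + (116) + (62) + (22) + (168) + (-90) + (-60) + (126) = 421
Signed area = Σ/2 = 210.5 (positive ⇒ counter-clockwise traversal).

210.5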